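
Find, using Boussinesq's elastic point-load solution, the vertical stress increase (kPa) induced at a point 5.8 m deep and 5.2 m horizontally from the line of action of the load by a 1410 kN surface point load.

Boussinesq vertical stress below a point load on an elastic half-space:
Δσ_z = 3P/(2πz²) · [1 + (r/z)²]^(−5/2)
r/z = 5.2/5.8 = 0.89655; [1+(r/z)²]^(−5/2) = 0.22884.
Δσ_z = 3×1410/(2π×5.8²) × 0.22884 = 20.013 × 0.22884 = 4.58 kPa

Δσ_z ≈ 4.58 kPa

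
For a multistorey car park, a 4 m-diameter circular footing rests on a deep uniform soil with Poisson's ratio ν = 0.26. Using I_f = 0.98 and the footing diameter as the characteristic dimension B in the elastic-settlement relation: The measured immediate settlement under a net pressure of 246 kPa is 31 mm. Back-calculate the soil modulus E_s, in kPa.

S_e = q·B·(1−ν²)/E_s · I_f  ⇒  E_s = q·B·(1−ν²)·I_f / S_e.
E_s = 246 × 4 × 0.9324 × 0.98 / 0.031 = 29000 kPa

E_s ≈ 29000 kPa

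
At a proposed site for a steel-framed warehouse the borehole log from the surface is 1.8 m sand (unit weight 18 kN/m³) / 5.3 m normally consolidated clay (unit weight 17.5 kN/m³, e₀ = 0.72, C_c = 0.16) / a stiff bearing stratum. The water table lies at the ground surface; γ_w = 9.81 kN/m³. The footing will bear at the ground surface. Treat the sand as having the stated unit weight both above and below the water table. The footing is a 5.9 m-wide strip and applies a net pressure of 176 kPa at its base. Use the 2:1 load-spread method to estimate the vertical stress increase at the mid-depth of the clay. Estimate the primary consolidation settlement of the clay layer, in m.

S_c ≈ 0.289 m

Mid-depth of clay below the ground surface: z = 1.8 + 5.3/2 = 4.45 m.
Total vertical stress at mid-clay: σ_v = 18×1.8 + 17.5×2.65 = 78.775 kPa.
Pore pressure: u = 9.81×(4.45 − 0) = 43.655 kPa.
Initial effective stress: σ'_0 = σ_v − u = 78.775 − 43.655 = 35.12 kPa.
Stress increase at mid-clay by the 2:1 spreading method:
Δσ = qB/(B+z) = 176×5.9/(5.9+4.45) = 100.33 kPa
Final effective stress: σ'_f = σ'_0 + Δσ = 35.12 + 100.33 = 135.45 kPa.
Normally consolidated clay, so the full stress increment lies on the virgin compression line:
S_c = C_c·H/(1+e₀)·log₁₀(σ'_f/σ'_0) = 0.16×5.3/(1+0.72)×log₁₀(135.45/35.12)
    = 0.49302 × 0.58622 = 0.289 m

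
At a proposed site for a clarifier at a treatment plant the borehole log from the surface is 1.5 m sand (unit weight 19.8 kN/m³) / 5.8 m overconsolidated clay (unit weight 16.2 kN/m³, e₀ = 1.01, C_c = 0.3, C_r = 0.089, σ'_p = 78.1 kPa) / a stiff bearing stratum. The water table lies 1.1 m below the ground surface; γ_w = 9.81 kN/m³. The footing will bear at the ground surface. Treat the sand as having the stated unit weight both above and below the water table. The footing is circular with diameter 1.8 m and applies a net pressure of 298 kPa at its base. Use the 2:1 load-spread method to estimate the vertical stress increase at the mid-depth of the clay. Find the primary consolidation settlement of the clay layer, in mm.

Mid-depth of clay below the ground surface: z = 1.5 + 5.8/2 = 4.4 m.
Total vertical stress at mid-clay: σ_v = 19.8×1.5 + 16.2×2.9 = 76.68 kPa.
Pore pressure: u = 9.81×(4.4 − 1.1) = 32.373 kPa.
Initial effective stress: σ'_0 = σ_v − u = 76.68 − 32.373 = 44.307 kPa.
Stress increase at mid-clay by the 2:1 spreading method:
Δσ ≈ qD²/(D+z)² = 298×1.8²/(1.8+4.4)² = 25.118 kPa
Final effective stress: σ'_f = 44.307 + 25.118 = 69.425 kPa.
σ'_f = 69.425 ≤ σ'_p = 78.1 kPa, so the clay remains overconsolidated and only the recompression index applies:
S_c = C_r·H/(1+e₀)·log₁₀(σ'_f/σ'_0) = 0.089×5.8/2.01×log₁₀(69.425/44.307)
    = 0.25682 × 0.19504 = 0.05009 m

S_c ≈ 50.1 mm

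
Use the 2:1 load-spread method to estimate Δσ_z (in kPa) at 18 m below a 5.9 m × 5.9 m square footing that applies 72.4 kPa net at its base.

By the 2:1 method the load spreads at 1 horizontal : 2 vertical, so at depth z the loaded area has grown by z in each plan dimension:
Δσ = qBL/((B+z)(L+z)) = 72.4×5.9×5.9/((5.9+18)(5.9+18)) = 4.4121 kPa

Δσ_z ≈ 4.41 kPa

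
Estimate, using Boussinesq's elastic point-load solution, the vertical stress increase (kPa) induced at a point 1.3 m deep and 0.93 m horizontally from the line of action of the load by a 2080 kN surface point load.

Boussinesq vertical stress below a point load on an elastic half-space:
Δσ_z = 3P/(2πz²) · [1 + (r/z)²]^(−5/2)
r/z = 0.93/1.3 = 0.71538; [1+(r/z)²]^(−5/2) = 0.35586.
Δσ_z = 3×2080/(2π×1.3²) × 0.35586 = 587.65 × 0.35586 = 209.1 kPa

Δσ_z ≈ 209 kPa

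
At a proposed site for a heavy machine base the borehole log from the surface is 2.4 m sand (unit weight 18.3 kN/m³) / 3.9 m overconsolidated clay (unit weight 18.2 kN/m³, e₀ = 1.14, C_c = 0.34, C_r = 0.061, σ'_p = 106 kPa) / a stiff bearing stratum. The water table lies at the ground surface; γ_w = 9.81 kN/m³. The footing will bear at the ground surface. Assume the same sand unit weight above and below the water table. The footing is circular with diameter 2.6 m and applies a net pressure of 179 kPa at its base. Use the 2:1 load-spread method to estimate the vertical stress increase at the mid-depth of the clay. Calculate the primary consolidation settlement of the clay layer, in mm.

Mid-depth of clay below the ground surface: z = 2.4 + 3.9/2 = 4.35 m.
Total vertical stress at mid-clay: σ_v = 18.3×2.4 + 18.2×1.95 = 79.41 kPa.
Pore pressure: u = 9.81×(4.35 − 0) = 42.673 kPa.
Initial effective stress: σ'_0 = σ_v − u = 79.41 − 42.673 = 36.737 kPa.
Stress increase at mid-clay by the 2:1 spreading method:
Δσ ≈ qD²/(D+z)² = 179×2.6²/(2.6+4.35)² = 25.051 kPa
Final effective stress: σ'_f = 36.737 + 25.051 = 61.788 kPa.
σ'_f = 61.788 ≤ σ'_p = 106 kPa, so the clay remains overconsolidated and only the recompression index applies:
S_c = C_r·H/(1+e₀)·log₁₀(σ'_f/σ'_0) = 0.061×3.9/2.14×log₁₀(61.788/36.737)
    = 0.11117 × 0.2258 = 0.0251 m

S_c ≈ 25.1 mm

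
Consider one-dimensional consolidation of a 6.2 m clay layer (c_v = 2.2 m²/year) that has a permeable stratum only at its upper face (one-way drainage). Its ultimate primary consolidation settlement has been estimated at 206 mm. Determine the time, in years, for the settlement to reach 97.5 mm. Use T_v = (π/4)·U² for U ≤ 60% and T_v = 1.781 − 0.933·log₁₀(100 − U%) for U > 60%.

t ≈ 3.07 years

Drainage path length: H_d = H = 6.2 m (single drainage).
U = S(t)/S_ult = 97.5/206 = 0.4733.
U ≤ 60%: T_v = (π/4)·U² = (π/4)×0.4733² = 0.17594.
t = T_v·H_d²/c_v = 0.17594×6.2²/2.2 = 3.074 years.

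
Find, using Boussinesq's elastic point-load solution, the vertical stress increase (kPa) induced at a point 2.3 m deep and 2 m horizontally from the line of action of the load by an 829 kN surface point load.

Boussinesq vertical stress below a point load on an elastic half-space:
Δσ_z = 3P/(2πz²) · [1 + (r/z)²]^(−5/2)
r/z = 2/2.3 = 0.86957; [1+(r/z)²]^(−5/2) = 0.24468.
Δσ_z = 3×829/(2π×2.3²) × 0.24468 = 74.824 × 0.24468 = 18.31 kPa

Δσ_z ≈ 18.3 kPa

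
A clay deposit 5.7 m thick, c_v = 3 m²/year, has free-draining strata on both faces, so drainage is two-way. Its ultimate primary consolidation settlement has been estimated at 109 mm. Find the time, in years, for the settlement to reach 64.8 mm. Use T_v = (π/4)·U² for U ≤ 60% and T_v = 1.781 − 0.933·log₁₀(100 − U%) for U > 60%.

Drainage path length: H_d = H/2 = 2.85 m (double drainage).
U = S(t)/S_ult = 64.8/109 = 0.5945.
U ≤ 60%: T_v = (π/4)·U² = (π/4)×0.5945² = 0.27758.
t = T_v·H_d²/c_v = 0.27758×2.85²/3 = 0.7515 years.

t ≈ 0.752 years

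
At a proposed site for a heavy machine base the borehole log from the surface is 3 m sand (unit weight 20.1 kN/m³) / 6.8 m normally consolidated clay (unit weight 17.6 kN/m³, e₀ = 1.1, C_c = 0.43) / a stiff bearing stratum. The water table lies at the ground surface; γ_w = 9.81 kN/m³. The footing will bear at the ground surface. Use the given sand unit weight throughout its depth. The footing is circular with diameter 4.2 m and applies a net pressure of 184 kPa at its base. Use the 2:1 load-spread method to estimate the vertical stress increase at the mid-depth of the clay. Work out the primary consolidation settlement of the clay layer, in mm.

S_c ≈ 247 mm

Mid-depth of clay below the ground surface: z = 3 + 6.8/2 = 6.4 m.
Total vertical stress at mid-clay: σ_v = 20.1×3 + 17.6×3.4 = 120.14 kPa.
Pore pressure: u = 9.81×(6.4 − 0) = 62.784 kPa.
Initial effective stress: σ'_0 = σ_v − u = 120.14 − 62.784 = 57.356 kPa.
Stress increase at mid-clay by the 2:1 spreading method:
Δσ ≈ qD²/(D+z)² = 184×4.2²/(4.2+6.4)² = 28.887 kPa
Final effective stress: σ'_f = σ'_0 + Δσ = 57.356 + 28.887 = 86.243 kPa.
Normally consolidated clay, so the full stress increment lies on the virgin compression line:
S_c = C_c·H/(1+e₀)·log₁₀(σ'_f/σ'_0) = 0.43×6.8/(1+1.1)×log₁₀(86.243/57.356)
    = 1.3924 × 0.17714 = 0.2466 m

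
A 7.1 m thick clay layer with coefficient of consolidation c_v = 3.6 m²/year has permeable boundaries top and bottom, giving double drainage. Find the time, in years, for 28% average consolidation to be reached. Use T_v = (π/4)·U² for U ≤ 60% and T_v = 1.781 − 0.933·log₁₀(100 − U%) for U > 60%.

Drainage path length: H_d = H/2 = 3.55 m (double drainage).
U ≤ 60%: T_v = (π/4)·U² = (π/4)×0.28² = 0.061575.
t = T_v·H_d²/c_v = 0.061575×3.55²/3.6 = 0.2156 years.

t ≈ 0.216 years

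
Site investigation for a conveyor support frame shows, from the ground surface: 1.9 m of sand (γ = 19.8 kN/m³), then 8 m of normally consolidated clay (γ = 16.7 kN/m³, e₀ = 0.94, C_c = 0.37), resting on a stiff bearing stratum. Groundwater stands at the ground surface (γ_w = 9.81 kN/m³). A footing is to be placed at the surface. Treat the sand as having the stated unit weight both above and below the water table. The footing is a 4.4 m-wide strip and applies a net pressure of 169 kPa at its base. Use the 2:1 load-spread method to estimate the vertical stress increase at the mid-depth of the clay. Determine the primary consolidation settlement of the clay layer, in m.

S_c ≈ 0.621 m

Mid-depth of clay below the ground surface: z = 1.9 + 8/2 = 5.9 m.
Total vertical stress at mid-clay: σ_v = 19.8×1.9 + 16.7×4 = 104.42 kPa.
Pore pressure: u = 9.81×(5.9 − 0) = 57.879 kPa.
Initial effective stress: σ'_0 = σ_v − u = 104.42 − 57.879 = 46.541 kPa.
Stress increase at mid-clay by the 2:1 spreading method:
Δσ = qB/(B+z) = 169×4.4/(4.4+5.9) = 72.194 kPa
Final effective stress: σ'_f = σ'_0 + Δσ = 46.541 + 72.194 = 118.73 kPa.
Normally consolidated clay, so the full stress increment lies on the virgin compression line:
S_c = C_c·H/(1+e₀)·log₁₀(σ'_f/σ'_0) = 0.37×8/(1+0.94)×log₁₀(118.73/46.541)
    = 1.5258 × 0.40672 = 0.6206 m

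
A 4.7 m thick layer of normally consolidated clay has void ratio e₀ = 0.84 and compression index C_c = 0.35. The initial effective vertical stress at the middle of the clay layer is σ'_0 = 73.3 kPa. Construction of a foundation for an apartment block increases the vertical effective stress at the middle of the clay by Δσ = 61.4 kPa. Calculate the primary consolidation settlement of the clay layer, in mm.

Final effective stress: σ'_f = σ'_0 + Δσ = 73.3 + 61.4 = 134.7 kPa.
Normally consolidated clay, so the full stress increment lies on the virgin compression line:
S_c = C_c·H/(1+e₀)·log₁₀(σ'_f/σ'_0) = 0.35×4.7/(1+0.84)×log₁₀(134.7/73.3)
    = 0.89402 × 0.26426 = 0.2363 m

S_c ≈ 236 mm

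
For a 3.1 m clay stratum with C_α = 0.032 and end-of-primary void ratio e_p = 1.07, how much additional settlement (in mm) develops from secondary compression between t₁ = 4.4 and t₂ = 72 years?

Secondary compression: S_s = C_α·H/(1+e_p)·log₁₀(t₂/t₁)
S_s = 0.032×3.1/(1+1.07)×log₁₀(72/4.4)
    = 0.04792 × 1.214 = 0.05817 m

S_s ≈ 58.2 mm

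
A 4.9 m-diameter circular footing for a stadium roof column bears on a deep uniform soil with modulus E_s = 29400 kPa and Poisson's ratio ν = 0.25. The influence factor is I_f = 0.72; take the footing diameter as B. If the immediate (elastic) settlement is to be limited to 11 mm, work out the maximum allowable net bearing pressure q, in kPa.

S_e = q·B·(1−ν²)/E_s · I_f  ⇒  q = S_e·E_s / (B·(1−ν²)·I_f).
q = 0.011 × 29400 / (4.9 × 0.9375 × 0.72) = 97.78 kPa

q ≈ 97.8 kPa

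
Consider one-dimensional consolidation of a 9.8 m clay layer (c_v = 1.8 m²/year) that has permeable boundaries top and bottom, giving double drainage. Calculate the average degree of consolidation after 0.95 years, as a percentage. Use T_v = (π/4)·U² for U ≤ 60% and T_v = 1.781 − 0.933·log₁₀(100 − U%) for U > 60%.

Drainage path length: H_d = H/2 = 4.9 m (double drainage).
T_v = c_v·t/H_d² = 1.8×0.95/4.9² = 0.07122.
T_v = 0.07122 corresponds to the U ≤ 60% branch:
U = √(4T_v/π) = 0.3011

U ≈ 30.1 %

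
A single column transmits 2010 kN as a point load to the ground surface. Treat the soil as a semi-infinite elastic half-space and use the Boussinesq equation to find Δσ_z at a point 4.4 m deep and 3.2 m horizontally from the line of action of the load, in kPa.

Boussinesq vertical stress below a point load on an elastic half-space:
Δσ_z = 3P/(2πz²) · [1 + (r/z)²]^(−5/2)
r/z = 3.2/4.4 = 0.72727; [1+(r/z)²]^(−5/2) = 0.34597.
Δσ_z = 3×2010/(2π×4.4²) × 0.34597 = 49.572 × 0.34597 = 17.15 kPa

Δσ_z ≈ 17.2 kPa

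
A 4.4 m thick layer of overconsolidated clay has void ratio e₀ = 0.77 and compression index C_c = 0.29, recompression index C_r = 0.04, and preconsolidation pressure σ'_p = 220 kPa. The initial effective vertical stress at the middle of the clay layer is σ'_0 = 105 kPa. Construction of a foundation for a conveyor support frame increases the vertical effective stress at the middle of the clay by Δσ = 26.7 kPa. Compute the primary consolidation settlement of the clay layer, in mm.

S_c ≈ 9.78 mm

Final effective stress: σ'_f = 105 + 26.7 = 131.7 kPa.
σ'_f = 131.7 ≤ σ'_p = 220 kPa, so the clay remains overconsolidated and only the recompression index applies:
S_c = C_r·H/(1+e₀)·log₁₀(σ'_f/σ'_0) = 0.04×4.4/1.77×log₁₀(131.7/105)
    = 0.099436 × 0.098396 = 0.009784 m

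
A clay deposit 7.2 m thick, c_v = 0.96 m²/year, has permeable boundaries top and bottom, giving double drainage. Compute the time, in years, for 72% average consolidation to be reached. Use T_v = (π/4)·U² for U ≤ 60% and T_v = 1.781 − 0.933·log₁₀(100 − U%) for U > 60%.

t ≈ 5.82 years

Drainage path length: H_d = H/2 = 3.6 m (double drainage).
U > 60%: T_v = 1.781 − 0.933·log₁₀(100 − 72) = 0.4308.
t = T_v·H_d²/c_v = 0.4308×3.6²/0.96 = 5.816 years.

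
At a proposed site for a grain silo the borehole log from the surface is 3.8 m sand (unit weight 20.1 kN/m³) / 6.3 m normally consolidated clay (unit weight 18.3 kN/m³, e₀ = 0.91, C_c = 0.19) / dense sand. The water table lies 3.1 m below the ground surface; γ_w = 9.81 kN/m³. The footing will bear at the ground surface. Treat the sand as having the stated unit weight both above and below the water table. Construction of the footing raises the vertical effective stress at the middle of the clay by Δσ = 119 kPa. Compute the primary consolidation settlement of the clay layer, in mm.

Mid-depth of clay below the ground surface: z = 3.8 + 6.3/2 = 6.95 m.
Total vertical stress at mid-clay: σ_v = 20.1×3.8 + 18.3×3.15 = 134.03 kPa.
Pore pressure: u = 9.81×(6.95 − 3.1) = 37.769 kPa.
Initial effective stress: σ'_0 = σ_v − u = 134.03 − 37.769 = 96.261 kPa.
Final effective stress: σ'_f = σ'_0 + Δσ = 96.261 + 119 = 215.26 kPa.
Normally consolidated clay, so the full stress increment lies on the virgin compression line:
S_c = C_c·H/(1+e₀)·log₁₀(σ'_f/σ'_0) = 0.19×6.3/(1+0.91)×log₁₀(215.26/96.261)
    = 0.6267 × 0.34951 = 0.219 m

S_c ≈ 219 mm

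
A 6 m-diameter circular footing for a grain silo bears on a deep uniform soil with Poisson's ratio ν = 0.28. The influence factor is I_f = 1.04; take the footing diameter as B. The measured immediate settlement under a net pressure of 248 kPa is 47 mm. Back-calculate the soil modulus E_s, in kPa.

S_e = q·B·(1−ν²)/E_s · I_f  ⇒  E_s = q·B·(1−ν²)·I_f / S_e.
E_s = 248 × 6 × 0.9216 × 1.04 / 0.047 = 30340 kPa

E_s ≈ 30300 kPa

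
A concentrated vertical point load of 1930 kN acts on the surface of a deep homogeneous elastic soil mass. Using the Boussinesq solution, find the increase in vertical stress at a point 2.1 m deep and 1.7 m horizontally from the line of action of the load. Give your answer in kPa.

Boussinesq vertical stress below a point load on an elastic half-space:
Δσ_z = 3P/(2πz²) · [1 + (r/z)²]^(−5/2)
r/z = 1.7/2.1 = 0.80952; [1+(r/z)²]^(−5/2) = 0.28365.
Δσ_z = 3×1930/(2π×2.1²) × 0.28365 = 208.96 × 0.28365 = 59.27 kPa

Δσ_z ≈ 59.3 kPa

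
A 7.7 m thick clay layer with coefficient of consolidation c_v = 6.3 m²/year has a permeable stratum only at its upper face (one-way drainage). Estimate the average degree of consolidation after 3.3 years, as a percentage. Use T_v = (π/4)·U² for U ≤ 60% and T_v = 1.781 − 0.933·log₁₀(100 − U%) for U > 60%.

U ≈ 65.9 %

Drainage path length: H_d = H = 7.7 m (single drainage).
T_v = c_v·t/H_d² = 6.3×3.3/7.7² = 0.35065.
T_v = 0.35065 corresponds to the U > 60% branch:
U = 1 − 10^((1.781 − T_v)/0.933)/100 = 0.6588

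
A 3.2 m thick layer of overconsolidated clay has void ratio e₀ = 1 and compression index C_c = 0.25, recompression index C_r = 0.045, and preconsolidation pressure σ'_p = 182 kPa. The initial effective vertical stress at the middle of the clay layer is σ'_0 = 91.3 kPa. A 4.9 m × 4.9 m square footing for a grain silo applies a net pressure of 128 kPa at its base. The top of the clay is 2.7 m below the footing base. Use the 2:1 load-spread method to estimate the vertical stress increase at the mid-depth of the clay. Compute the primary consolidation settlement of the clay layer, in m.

S_c ≈ 0.0105 m

Mid-depth of clay below the footing base: z = 2.7 + 3.2/2 = 4.3 m.
Stress increase at mid-clay by the 2:1 spreading method:
Δσ = qBL/((B+z)(L+z)) = 128×4.9×4.9/((4.9+4.3)(4.9+4.3)) = 36.31 kPa
Final effective stress: σ'_f = 91.3 + 36.31 = 127.61 kPa.
σ'_f = 127.61 ≤ σ'_p = 182 kPa, so the clay remains overconsolidated and only the recompression index applies:
S_c = C_r·H/(1+e₀)·log₁₀(σ'_f/σ'_0) = 0.045×3.2/2×log₁₀(127.61/91.3)
    = 0.072 × 0.14541 = 0.01047 m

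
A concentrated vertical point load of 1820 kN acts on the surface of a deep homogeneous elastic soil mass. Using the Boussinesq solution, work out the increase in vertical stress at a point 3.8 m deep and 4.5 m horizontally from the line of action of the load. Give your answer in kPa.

Boussinesq vertical stress below a point load on an elastic half-space:
Δσ_z = 3P/(2πz²) · [1 + (r/z)²]^(−5/2)
r/z = 4.5/3.8 = 1.1842; [1+(r/z)²]^(−5/2) = 0.11179.
Δσ_z = 3×1820/(2π×3.8²) × 0.11179 = 60.179 × 0.11179 = 6.727 kPa

Δσ_z ≈ 6.73 kPa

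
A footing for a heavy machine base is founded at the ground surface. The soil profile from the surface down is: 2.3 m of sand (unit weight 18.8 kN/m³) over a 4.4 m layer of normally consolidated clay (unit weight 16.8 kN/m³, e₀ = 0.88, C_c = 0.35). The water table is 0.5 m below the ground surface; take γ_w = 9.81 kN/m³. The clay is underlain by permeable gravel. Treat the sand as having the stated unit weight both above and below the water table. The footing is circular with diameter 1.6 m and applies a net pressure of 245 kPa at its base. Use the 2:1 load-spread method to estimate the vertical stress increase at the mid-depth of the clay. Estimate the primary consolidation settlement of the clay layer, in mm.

S_c ≈ 123 mm

Mid-depth of clay below the ground surface: z = 2.3 + 4.4/2 = 4.5 m.
Total vertical stress at mid-clay: σ_v = 18.8×2.3 + 16.8×2.2 = 80.2 kPa.
Pore pressure: u = 9.81×(4.5 − 0.5) = 39.24 kPa.
Initial effective stress: σ'_0 = σ_v − u = 80.2 − 39.24 = 40.96 kPa.
Stress increase at mid-clay by the 2:1 spreading method:
Δσ ≈ qD²/(D+z)² = 245×1.6²/(1.6+4.5)² = 16.856 kPa
Final effective stress: σ'_f = σ'_0 + Δσ = 40.96 + 16.856 = 57.816 kPa.
Normally consolidated clay, so the full stress increment lies on the virgin compression line:
S_c = C_c·H/(1+e₀)·log₁₀(σ'_f/σ'_0) = 0.35×4.4/(1+0.88)×log₁₀(57.816/40.96)
    = 0.81915 × 0.14969 = 0.1226 m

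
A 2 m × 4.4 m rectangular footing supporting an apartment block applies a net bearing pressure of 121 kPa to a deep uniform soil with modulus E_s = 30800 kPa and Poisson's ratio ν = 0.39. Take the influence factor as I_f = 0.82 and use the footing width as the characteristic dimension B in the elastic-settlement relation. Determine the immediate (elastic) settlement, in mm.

S_e ≈ 5.46 mm

Immediate (elastic) settlement: S_e = q·B·(1−ν²)/E_s · I_f.
S_e = 121 × 2 × (1 − 0.39²) / 30800 × 0.82
    = 121 × 2 × 0.8479 / 30800 × 0.82
    = 0.005463 m = 5.463 mm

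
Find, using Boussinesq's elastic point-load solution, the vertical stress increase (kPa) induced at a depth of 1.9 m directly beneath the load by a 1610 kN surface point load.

Δσ_z ≈ 213 kPa

Boussinesq vertical stress below a point load on an elastic half-space:
Δσ_z = 3P/(2πz²) · [1 + (r/z)²]^(−5/2)
r/z = 0/1.9 = 0; [1+(r/z)²]^(−5/2) = 1.
Δσ_z = 3×1610/(2π×1.9²) × 1 = 212.94 × 1 = 212.9 kPa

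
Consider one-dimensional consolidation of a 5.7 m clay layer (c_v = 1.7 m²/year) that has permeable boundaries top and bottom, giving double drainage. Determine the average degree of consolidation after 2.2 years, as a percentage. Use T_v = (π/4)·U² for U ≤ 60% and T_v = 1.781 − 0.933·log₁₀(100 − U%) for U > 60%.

Drainage path length: H_d = H/2 = 2.85 m (double drainage).
T_v = c_v·t/H_d² = 1.7×2.2/2.85² = 0.46045.
T_v = 0.46045 corresponds to the U > 60% branch:
U = 1 − 10^((1.781 − T_v)/0.933)/100 = 0.7398

U ≈ 74 %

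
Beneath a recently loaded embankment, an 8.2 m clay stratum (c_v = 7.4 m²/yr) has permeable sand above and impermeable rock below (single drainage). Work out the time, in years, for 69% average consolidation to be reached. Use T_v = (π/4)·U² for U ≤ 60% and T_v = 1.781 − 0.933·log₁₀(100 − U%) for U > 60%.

Drainage path length: H_d = H = 8.2 m (single drainage).
U > 60%: T_v = 1.781 − 0.933·log₁₀(100 − 69) = 0.38956.
t = T_v·H_d²/c_v = 0.38956×8.2²/7.4 = 3.54 years.

t ≈ 3.54 years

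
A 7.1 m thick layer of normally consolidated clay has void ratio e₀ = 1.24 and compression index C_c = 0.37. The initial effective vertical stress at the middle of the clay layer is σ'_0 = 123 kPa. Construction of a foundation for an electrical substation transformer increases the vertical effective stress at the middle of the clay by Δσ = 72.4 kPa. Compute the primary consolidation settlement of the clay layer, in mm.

S_c ≈ 236 mm

Final effective stress: σ'_f = σ'_0 + Δσ = 123 + 72.4 = 195.4 kPa.
Normally consolidated clay, so the full stress increment lies on the virgin compression line:
S_c = C_c·H/(1+e₀)·log₁₀(σ'_f/σ'_0) = 0.37×7.1/(1+1.24)×log₁₀(195.4/123)
    = 1.1728 × 0.20102 = 0.2358 m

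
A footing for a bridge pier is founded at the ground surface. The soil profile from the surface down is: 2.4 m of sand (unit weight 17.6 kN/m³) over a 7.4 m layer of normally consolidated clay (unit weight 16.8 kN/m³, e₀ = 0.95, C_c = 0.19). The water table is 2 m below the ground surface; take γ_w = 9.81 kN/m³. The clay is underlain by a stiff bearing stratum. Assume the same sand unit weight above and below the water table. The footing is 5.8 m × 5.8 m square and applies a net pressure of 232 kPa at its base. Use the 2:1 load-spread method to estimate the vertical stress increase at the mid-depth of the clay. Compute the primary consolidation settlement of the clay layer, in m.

Mid-depth of clay below the ground surface: z = 2.4 + 7.4/2 = 6.1 m.
Total vertical stress at mid-clay: σ_v = 17.6×2.4 + 16.8×3.7 = 104.4 kPa.
Pore pressure: u = 9.81×(6.1 − 2) = 40.221 kPa.
Initial effective stress: σ'_0 = σ_v − u = 104.4 − 40.221 = 64.179 kPa.
Stress increase at mid-clay by the 2:1 spreading method:
Δσ = qBL/((B+z)(L+z)) = 232×5.8×5.8/((5.8+6.1)(5.8+6.1)) = 55.112 kPa
Final effective stress: σ'_f = σ'_0 + Δσ = 64.179 + 55.112 = 119.29 kPa.
Normally consolidated clay, so the full stress increment lies on the virgin compression line:
S_c = C_c·H/(1+e₀)·log₁₀(σ'_f/σ'_0) = 0.19×7.4/(1+0.95)×log₁₀(119.29/64.179)
    = 0.72103 × 0.26921 = 0.1941 m

S_c ≈ 0.194 m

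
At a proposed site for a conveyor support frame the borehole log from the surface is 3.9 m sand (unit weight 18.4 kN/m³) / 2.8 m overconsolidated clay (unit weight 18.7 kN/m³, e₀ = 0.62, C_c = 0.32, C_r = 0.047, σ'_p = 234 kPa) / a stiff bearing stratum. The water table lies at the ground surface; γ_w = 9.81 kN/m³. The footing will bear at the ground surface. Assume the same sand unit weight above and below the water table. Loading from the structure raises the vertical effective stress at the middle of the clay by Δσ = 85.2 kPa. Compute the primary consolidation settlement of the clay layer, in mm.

S_c ≈ 37 mm

Mid-depth of clay below the ground surface: z = 3.9 + 2.8/2 = 5.3 m.
Total vertical stress at mid-clay: σ_v = 18.4×3.9 + 18.7×1.4 = 97.94 kPa.
Pore pressure: u = 9.81×(5.3 − 0) = 51.993 kPa.
Initial effective stress: σ'_0 = σ_v − u = 97.94 − 51.993 = 45.947 kPa.
Final effective stress: σ'_f = 45.947 + 85.2 = 131.15 kPa.
σ'_f = 131.15 ≤ σ'_p = 234 kPa, so the clay remains overconsolidated and only the recompression index applies:
S_c = C_r·H/(1+e₀)·log₁₀(σ'_f/σ'_0) = 0.047×2.8/1.62×log₁₀(131.15/45.947)
    = 0.081235 × 0.45551 = 0.037 m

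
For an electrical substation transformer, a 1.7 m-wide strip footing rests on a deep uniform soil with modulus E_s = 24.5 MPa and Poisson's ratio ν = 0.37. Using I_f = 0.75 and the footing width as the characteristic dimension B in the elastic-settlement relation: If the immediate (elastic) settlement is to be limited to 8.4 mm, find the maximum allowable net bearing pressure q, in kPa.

E_s = 24.5 MPa = 24500 kPa.
S_e = q·B·(1−ν²)/E_s · I_f  ⇒  q = S_e·E_s / (B·(1−ν²)·I_f).
q = 0.0084 × 24500 / (1.7 × 0.8631 × 0.75) = 187 kPa

q ≈ 187 kPa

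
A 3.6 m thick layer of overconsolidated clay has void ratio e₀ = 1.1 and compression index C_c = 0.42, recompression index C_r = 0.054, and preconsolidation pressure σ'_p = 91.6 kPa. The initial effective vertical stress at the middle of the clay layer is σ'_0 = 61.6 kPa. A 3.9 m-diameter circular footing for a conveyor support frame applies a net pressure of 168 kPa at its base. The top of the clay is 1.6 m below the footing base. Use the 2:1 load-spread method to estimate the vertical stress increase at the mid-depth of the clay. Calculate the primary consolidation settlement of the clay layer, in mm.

S_c ≈ 71.9 mm

Mid-depth of clay below the footing base: z = 1.6 + 3.6/2 = 3.4 m.
Stress increase at mid-clay by the 2:1 spreading method:
Δσ ≈ qD²/(D+z)² = 168×3.9²/(3.9+3.4)² = 47.95 kPa
Final effective stress: σ'_f = 61.6 + 47.95 = 109.55 kPa.
σ'_f = 109.55 > σ'_p = 91.6 kPa, so the stress path crosses the preconsolidation pressure — recompression up to σ'_p, then virgin compression beyond:
S_c = H/(1+e₀)·[C_r·log₁₀(σ'_p/σ'_0) + C_c·log₁₀(σ'_f/σ'_p)]
    = 3.6/2.1 × [0.054×log₁₀(91.6/61.6) + 0.42×log₁₀(109.55/91.6)]
    = 1.7143 × [0.009305 + 0.032641] = 0.07191 m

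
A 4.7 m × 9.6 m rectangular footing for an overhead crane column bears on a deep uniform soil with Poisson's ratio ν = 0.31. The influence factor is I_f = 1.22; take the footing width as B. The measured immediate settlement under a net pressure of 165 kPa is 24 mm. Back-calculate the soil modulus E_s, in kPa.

E_s ≈ 35600 kPa

S_e = q·B·(1−ν²)/E_s · I_f  ⇒  E_s = q·B·(1−ν²)·I_f / S_e.
E_s = 165 × 4.7 × 0.9039 × 1.22 / 0.024 = 35630 kPa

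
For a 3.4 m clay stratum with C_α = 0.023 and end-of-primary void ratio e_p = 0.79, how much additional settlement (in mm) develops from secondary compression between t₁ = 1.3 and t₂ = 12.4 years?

S_s ≈ 42.8 mm

Secondary compression: S_s = C_α·H/(1+e_p)·log₁₀(t₂/t₁)
S_s = 0.023×3.4/(1+0.79)×log₁₀(12.4/1.3)
    = 0.04369 × 0.9795 = 0.04279 m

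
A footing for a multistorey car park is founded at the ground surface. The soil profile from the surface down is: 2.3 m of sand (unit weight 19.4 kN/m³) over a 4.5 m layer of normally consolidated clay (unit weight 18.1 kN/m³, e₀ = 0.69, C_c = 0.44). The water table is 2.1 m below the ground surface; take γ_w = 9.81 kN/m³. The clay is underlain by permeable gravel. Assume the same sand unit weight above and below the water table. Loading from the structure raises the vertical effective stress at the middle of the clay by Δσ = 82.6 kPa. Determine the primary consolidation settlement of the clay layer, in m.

S_c ≈ 0.434 m

Mid-depth of clay below the ground surface: z = 2.3 + 4.5/2 = 4.55 m.
Total vertical stress at mid-clay: σ_v = 19.4×2.3 + 18.1×2.25 = 85.345 kPa.
Pore pressure: u = 9.81×(4.55 − 2.1) = 24.035 kPa.
Initial effective stress: σ'_0 = σ_v − u = 85.345 − 24.035 = 61.31 kPa.
Final effective stress: σ'_f = σ'_0 + Δσ = 61.31 + 82.6 = 143.91 kPa.
Normally consolidated clay, so the full stress increment lies on the virgin compression line:
S_c = C_c·H/(1+e₀)·log₁₀(σ'_f/σ'_0) = 0.44×4.5/(1+0.69)×log₁₀(143.91/61.31)
    = 1.1716 × 0.37056 = 0.4341 m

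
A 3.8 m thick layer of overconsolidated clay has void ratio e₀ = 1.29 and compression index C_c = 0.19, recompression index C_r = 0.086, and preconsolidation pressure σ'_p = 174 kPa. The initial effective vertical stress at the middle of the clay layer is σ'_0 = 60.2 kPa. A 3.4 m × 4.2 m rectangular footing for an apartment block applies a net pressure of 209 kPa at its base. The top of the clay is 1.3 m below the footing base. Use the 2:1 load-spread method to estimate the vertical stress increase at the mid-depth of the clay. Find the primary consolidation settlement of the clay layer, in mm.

S_c ≈ 43.4 mm

Mid-depth of clay below the footing base: z = 1.3 + 3.8/2 = 3.2 m.
Stress increase at mid-clay by the 2:1 spreading method:
Δσ = qBL/((B+z)(L+z)) = 209×3.4×4.2/((3.4+3.2)(4.2+3.2)) = 61.108 kPa
Final effective stress: σ'_f = 60.2 + 61.108 = 121.31 kPa.
σ'_f = 121.31 ≤ σ'_p = 174 kPa, so the clay remains overconsolidated and only the recompression index applies:
S_c = C_r·H/(1+e₀)·log₁₀(σ'_f/σ'_0) = 0.086×3.8/2.29×log₁₀(121.31/60.2)
    = 0.14271 × 0.3043 = 0.04343 m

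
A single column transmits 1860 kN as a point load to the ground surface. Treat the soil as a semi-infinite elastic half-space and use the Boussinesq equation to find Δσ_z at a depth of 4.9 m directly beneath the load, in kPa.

Δσ_z ≈ 37 kPa

Boussinesq vertical stress below a point load on an elastic half-space:
Δσ_z = 3P/(2πz²) · [1 + (r/z)²]^(−5/2)
r/z = 0/4.9 = 0; [1+(r/z)²]^(−5/2) = 1.
Δσ_z = 3×1860/(2π×4.9²) × 1 = 36.988 × 1 = 36.99 kPa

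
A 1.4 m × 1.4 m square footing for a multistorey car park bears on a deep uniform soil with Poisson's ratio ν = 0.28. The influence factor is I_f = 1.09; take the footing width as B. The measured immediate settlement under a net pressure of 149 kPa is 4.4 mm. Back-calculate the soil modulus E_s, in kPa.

S_e = q·B·(1−ν²)/E_s · I_f  ⇒  E_s = q·B·(1−ν²)·I_f / S_e.
E_s = 149 × 1.4 × 0.9216 × 1.09 / 0.0044 = 47620 kPa

E_s ≈ 47600 kPa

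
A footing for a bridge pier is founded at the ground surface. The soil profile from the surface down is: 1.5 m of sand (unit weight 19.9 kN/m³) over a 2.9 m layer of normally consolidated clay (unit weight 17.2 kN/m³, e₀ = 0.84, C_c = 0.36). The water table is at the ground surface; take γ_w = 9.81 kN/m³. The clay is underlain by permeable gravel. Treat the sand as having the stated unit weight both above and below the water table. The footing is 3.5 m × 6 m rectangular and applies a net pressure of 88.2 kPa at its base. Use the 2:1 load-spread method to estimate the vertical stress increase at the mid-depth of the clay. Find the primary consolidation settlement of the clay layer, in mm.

Mid-depth of clay below the ground surface: z = 1.5 + 2.9/2 = 2.95 m.
Total vertical stress at mid-clay: σ_v = 19.9×1.5 + 17.2×1.45 = 54.79 kPa.
Pore pressure: u = 9.81×(2.95 − 0) = 28.94 kPa.
Initial effective stress: σ'_0 = σ_v − u = 54.79 − 28.94 = 25.85 kPa.
Stress increase at mid-clay by the 2:1 spreading method:
Δσ = qBL/((B+z)(L+z)) = 88.2×3.5×6/((3.5+2.95)(6+2.95)) = 32.085 kPa
Final effective stress: σ'_f = σ'_0 + Δσ = 25.85 + 32.085 = 57.935 kPa.
Normally consolidated clay, so the full stress increment lies on the virgin compression line:
S_c = C_c·H/(1+e₀)·log₁₀(σ'_f/σ'_0) = 0.36×2.9/(1+0.84)×log₁₀(57.935/25.85)
    = 0.56739 × 0.35048 = 0.1989 m

S_c ≈ 199 mm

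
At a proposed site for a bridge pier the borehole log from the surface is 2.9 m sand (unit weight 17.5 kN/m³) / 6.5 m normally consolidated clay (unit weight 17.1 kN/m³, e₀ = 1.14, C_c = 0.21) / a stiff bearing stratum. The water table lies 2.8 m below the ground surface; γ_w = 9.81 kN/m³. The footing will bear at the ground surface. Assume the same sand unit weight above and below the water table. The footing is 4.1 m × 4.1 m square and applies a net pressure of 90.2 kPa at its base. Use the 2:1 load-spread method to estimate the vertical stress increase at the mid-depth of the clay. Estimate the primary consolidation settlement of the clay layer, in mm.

S_c ≈ 49.7 mm

Mid-depth of clay below the ground surface: z = 2.9 + 6.5/2 = 6.15 m.
Total vertical stress at mid-clay: σ_v = 17.5×2.9 + 17.1×3.25 = 106.33 kPa.
Pore pressure: u = 9.81×(6.15 − 2.8) = 32.864 kPa.
Initial effective stress: σ'_0 = σ_v − u = 106.33 − 32.864 = 73.466 kPa.
Stress increase at mid-clay by the 2:1 spreading method:
Δσ = qBL/((B+z)(L+z)) = 90.2×4.1×4.1/((4.1+6.15)(4.1+6.15)) = 14.432 kPa
Final effective stress: σ'_f = σ'_0 + Δσ = 73.466 + 14.432 = 87.898 kPa.
Normally consolidated clay, so the full stress increment lies on the virgin compression line:
S_c = C_c·H/(1+e₀)·log₁₀(σ'_f/σ'_0) = 0.21×6.5/(1+1.14)×log₁₀(87.898/73.466)
    = 0.63785 × 0.077893 = 0.04968 m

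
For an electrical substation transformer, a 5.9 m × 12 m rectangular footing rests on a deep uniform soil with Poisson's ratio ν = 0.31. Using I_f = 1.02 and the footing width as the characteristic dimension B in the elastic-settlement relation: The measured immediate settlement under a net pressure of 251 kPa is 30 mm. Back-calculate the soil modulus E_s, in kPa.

E_s ≈ 45500 kPa

S_e = q·B·(1−ν²)/E_s · I_f  ⇒  E_s = q·B·(1−ν²)·I_f / S_e.
E_s = 251 × 5.9 × 0.9039 × 1.02 / 0.03 = 45510 kPa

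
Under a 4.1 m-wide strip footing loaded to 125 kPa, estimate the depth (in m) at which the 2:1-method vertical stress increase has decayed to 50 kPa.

2:1 spreading — at depth z the loaded area has grown by z in each plan dimension:
qB/(B+z) = Δσ_z ⇒ z = qB/Δσ_z − B = 125×4.1/50 − 4.1 = 6.15 m

z ≈ 6.15 m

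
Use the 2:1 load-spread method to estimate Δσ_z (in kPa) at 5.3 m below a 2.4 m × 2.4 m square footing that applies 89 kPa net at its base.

Δσ_z ≈ 8.65 kPa

By the 2:1 method the load spreads at 1 horizontal : 2 vertical, so at depth z the loaded area has grown by z in each plan dimension:
Δσ = qBL/((B+z)(L+z)) = 89×2.4×2.4/((2.4+5.3)(2.4+5.3)) = 8.6463 kPa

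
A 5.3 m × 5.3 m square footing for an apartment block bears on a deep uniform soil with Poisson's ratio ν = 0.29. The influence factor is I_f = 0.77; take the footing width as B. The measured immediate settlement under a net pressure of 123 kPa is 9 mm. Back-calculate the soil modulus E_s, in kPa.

S_e = q·B·(1−ν²)/E_s · I_f  ⇒  E_s = q·B·(1−ν²)·I_f / S_e.
E_s = 123 × 5.3 × 0.9159 × 0.77 / 0.009 = 51080 kPa

E_s ≈ 51100 kPa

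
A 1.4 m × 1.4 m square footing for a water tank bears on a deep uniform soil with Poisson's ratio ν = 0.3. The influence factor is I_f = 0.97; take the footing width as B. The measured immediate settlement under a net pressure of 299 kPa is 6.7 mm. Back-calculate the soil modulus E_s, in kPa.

E_s ≈ 55100 kPa

S_e = q·B·(1−ν²)/E_s · I_f  ⇒  E_s = q·B·(1−ν²)·I_f / S_e.
E_s = 299 × 1.4 × 0.91 × 0.97 / 0.0067 = 55150 kPa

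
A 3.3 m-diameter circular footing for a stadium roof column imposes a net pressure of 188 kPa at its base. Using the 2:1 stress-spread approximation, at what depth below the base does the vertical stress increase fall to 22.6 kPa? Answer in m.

z ≈ 6.22 m

2:1 spreading — at depth z the loaded area has grown by z in each plan dimension:
qD²/(D+z)² = Δσ_z ⇒ z = D(√(q/Δσ_z) − 1) = 3.3×(√(188/22.6) − 1) = 6.218 m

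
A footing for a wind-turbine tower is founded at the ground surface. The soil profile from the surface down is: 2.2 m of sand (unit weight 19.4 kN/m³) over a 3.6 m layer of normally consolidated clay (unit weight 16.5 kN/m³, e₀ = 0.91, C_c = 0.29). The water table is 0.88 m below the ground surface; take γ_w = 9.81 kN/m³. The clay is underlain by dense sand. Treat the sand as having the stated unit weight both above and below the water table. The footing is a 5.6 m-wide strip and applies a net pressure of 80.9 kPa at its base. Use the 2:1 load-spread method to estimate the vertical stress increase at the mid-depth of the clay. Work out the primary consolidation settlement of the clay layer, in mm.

S_c ≈ 179 mm

Mid-depth of clay below the ground surface: z = 2.2 + 3.6/2 = 4 m.
Total vertical stress at mid-clay: σ_v = 19.4×2.2 + 16.5×1.8 = 72.38 kPa.
Pore pressure: u = 9.81×(4 − 0.88) = 30.607 kPa.
Initial effective stress: σ'_0 = σ_v − u = 72.38 − 30.607 = 41.773 kPa.
Stress increase at mid-clay by the 2:1 spreading method:
Δσ = qB/(B+z) = 80.9×5.6/(5.6+4) = 47.192 kPa
Final effective stress: σ'_f = σ'_0 + Δσ = 41.773 + 47.192 = 88.965 kPa.
Normally consolidated clay, so the full stress increment lies on the virgin compression line:
S_c = C_c·H/(1+e₀)·log₁₀(σ'_f/σ'_0) = 0.29×3.6/(1+0.91)×log₁₀(88.965/41.773)
    = 0.5466 × 0.32832 = 0.1795 m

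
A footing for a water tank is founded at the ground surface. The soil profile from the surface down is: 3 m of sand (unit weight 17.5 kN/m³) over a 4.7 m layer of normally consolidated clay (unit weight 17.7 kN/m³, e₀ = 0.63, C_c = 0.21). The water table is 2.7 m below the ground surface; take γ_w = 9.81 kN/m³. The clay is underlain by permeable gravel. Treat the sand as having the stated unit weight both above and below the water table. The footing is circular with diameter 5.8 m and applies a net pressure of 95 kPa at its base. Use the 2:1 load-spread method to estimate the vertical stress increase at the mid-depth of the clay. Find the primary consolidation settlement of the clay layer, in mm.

Mid-depth of clay below the ground surface: z = 3 + 4.7/2 = 5.35 m.
Total vertical stress at mid-clay: σ_v = 17.5×3 + 17.7×2.35 = 94.095 kPa.
Pore pressure: u = 9.81×(5.35 − 2.7) = 25.997 kPa.
Initial effective stress: σ'_0 = σ_v − u = 94.095 − 25.997 = 68.098 kPa.
Stress increase at mid-clay by the 2:1 spreading method:
Δσ ≈ qD²/(D+z)² = 95×5.8²/(5.8+5.35)² = 25.706 kPa
Final effective stress: σ'_f = σ'_0 + Δσ = 68.098 + 25.706 = 93.804 kPa.
Normally consolidated clay, so the full stress increment lies on the virgin compression line:
S_c = C_c·H/(1+e₀)·log₁₀(σ'_f/σ'_0) = 0.21×4.7/(1+0.63)×log₁₀(93.804/68.098)
    = 0.60552 × 0.13909 = 0.08422 m

S_c ≈ 84.2 mm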